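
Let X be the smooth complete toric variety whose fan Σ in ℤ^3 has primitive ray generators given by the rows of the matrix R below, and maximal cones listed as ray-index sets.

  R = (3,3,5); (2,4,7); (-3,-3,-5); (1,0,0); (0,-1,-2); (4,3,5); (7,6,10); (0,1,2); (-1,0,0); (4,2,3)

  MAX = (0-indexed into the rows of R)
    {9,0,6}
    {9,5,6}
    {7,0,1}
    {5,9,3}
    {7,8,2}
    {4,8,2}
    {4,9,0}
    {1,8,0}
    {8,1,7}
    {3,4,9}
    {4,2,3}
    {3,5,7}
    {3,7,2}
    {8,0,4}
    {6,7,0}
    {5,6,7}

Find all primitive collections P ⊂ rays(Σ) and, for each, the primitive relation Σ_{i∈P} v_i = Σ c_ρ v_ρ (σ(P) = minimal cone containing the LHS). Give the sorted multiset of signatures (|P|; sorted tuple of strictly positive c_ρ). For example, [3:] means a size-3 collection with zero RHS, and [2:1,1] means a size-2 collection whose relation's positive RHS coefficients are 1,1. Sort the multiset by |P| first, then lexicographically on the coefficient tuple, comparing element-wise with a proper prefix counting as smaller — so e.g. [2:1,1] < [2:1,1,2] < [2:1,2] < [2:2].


22 minimal non-faces of Δ(Σ) (on 10 rays):

  • {0,2}:  v_{0} + v_{2} = 0 ; sig = [2:]
  • {3,8}:  v_{3} + v_{8} = 0 ; sig = [2:]
  • {4,7}:  v_{4} + v_{7} = 0 ; sig = [2:]
  • {0,3}:  v_{0} + v_{3} = v_{5} ; sig = [2:1]
  • {0,5}:  v_{0} + v_{5} = v_{6} ; sig = [2:1]
  • {2,5}:  v_{2} + v_{5} = v_{3} ; sig = [2:1]
  • {2,6}:  v_{2} + v_{6} = v_{5} ; sig = [2:1]
  • {4,5}:  v_{4} + v_{5} = v_{9} ; sig = [2:1]
  • {5,8}:  v_{5} + v_{8} = v_{0} ; sig = [2:1]
  • {7,9}:  v_{7} + v_{9} = v_{5} ; sig = [2:1]
  • {1,2}:  v_{1} + v_{2} = v_{7} + v_{8} ; sig = [2:1,1]
  • {1,3}:  v_{1} + v_{3} = v_{0} + v_{7} ; sig = [2:1,1]
  • {1,4}:  v_{1} + v_{4} = v_{0} + v_{8} ; sig = [2:1,1]
  • {2,9}:  v_{2} + v_{9} = v_{3} + v_{4} ; sig = [2:1,1]
  • {4,6}:  v_{4} + v_{6} = v_{0} + v_{9} ; sig = [2:1,1]
  • {8,9}:  v_{8} + v_{9} = v_{0} + v_{4} ; sig = [2:1,1]
  • {1,5}:  v_{1} + v_{5} = 2·v_{0} + v_{7} ; sig = [2:1,2]
  • {1,6}:  v_{1} + v_{6} = 3·v_{0} + v_{7} ; sig = [2:1,3]
  • {1,9}:  v_{1} + v_{9} = 2·v_{0} ; sig = [2:2]
  • {3,6}:  v_{3} + v_{6} = 2·v_{5} ; sig = [2:2]
  • {6,8}:  v_{6} + v_{8} = 2·v_{0} ; sig = [2:2]
  • {0,7,8}:  v_{0} + v_{7} + v_{8} = v_{1} ; sig = [3:1]

Signatures (|P|; sorted positive RHS coefficients), sorted:
{ [2:] ×3,  [2:1] ×7,  [2:1,1] ×6,  [2:1,2],  [2:1,3],  [2:2] ×3,  [3:1] }


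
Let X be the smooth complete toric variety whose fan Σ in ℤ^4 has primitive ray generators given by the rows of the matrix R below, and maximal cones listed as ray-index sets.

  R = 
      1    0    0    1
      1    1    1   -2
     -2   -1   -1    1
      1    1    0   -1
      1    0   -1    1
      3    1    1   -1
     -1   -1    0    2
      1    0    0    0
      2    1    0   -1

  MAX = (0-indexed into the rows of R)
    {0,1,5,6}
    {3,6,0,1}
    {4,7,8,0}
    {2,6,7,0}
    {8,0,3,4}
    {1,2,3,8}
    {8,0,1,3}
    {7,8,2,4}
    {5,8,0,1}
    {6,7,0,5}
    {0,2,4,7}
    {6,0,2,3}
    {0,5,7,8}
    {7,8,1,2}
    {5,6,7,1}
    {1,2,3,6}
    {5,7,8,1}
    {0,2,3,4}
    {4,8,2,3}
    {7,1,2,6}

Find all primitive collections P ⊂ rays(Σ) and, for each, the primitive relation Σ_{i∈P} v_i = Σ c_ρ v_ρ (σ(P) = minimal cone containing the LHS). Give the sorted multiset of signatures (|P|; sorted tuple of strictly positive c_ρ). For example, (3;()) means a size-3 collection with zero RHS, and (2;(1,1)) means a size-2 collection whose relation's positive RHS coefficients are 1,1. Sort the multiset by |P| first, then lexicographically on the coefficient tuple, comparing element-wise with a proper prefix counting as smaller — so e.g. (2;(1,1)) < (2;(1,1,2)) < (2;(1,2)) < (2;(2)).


Δ(Σ) — 9 vertices, 10 min non-faces:

  • {1,4}:  v_{1} + v_{4} = v_{8} — sig = (2;(1))
  • {2,5}:  v_{2} + v_{5} = v_{7} — sig = (2;(1))
  • {3,7}:  v_{3} + v_{7} = v_{8} — sig = (2;(1))
  • {6,8}:  v_{6} + v_{8} = v_{0} — sig = (2;(1))
  • {3,5}:  v_{3} + v_{5} = v_{0} + v_{1} + v_{8} — sig = (2;(1,1,1))
  • {4,5}:  v_{4} + v_{5} = v_{0} + v_{7} + v_{8} — sig = (2;(1,1,1))
  • {4,6}:  v_{4} + v_{6} = 2·v_{0} + v_{2} — sig = (2;(1,2))
  • {0,1,2}:  v_{0} + v_{1} + v_{2} = 0 — sig = (3;())
  • {0,1,7}:  v_{0} + v_{1} + v_{7} = v_{5} — sig = (3;(1))
  • {0,2,8}:  v_{0} + v_{2} + v_{8} = v_{4} — sig = (3;(1))

Hence PRS(X_Σ) =
[(2;(1)), (2;(1)), (2;(1)), (2;(1)), (2;(1,1,1)), (2;(1,1,1)), (2;(1,2)), (3;()), (3;(1)), (3;(1))]


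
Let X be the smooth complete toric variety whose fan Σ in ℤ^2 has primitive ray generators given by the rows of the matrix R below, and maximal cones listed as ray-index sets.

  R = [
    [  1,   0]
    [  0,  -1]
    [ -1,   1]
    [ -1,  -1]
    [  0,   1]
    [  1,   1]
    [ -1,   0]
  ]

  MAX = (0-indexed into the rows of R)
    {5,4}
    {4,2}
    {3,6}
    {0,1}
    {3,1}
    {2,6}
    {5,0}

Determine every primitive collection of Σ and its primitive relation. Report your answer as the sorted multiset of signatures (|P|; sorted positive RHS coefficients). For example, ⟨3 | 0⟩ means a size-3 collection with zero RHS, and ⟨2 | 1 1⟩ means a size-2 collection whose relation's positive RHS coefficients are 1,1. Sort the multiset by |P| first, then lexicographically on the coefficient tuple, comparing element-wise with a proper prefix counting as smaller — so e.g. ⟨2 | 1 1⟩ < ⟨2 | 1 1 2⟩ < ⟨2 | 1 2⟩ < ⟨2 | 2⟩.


Minimal non-faces — 14 found among 7 rays, 7 max cones:

  P = {0,6}:  v_{0} + v_{6} = 0  →  sig = ⟨2 | 0⟩
  P = {1,4}:  v_{1} + v_{4} = 0  →  sig = ⟨2 | 0⟩
  P = {3,5}:  v_{3} + v_{5} = 0  →  sig = ⟨2 | 0⟩
  P = {0,2}:  v_{0} + v_{2} = v_{4}  →  sig = ⟨2 | 1⟩
  P = {0,3}:  v_{0} + v_{3} = v_{1}  →  sig = ⟨2 | 1⟩
  P = {0,4}:  v_{0} + v_{4} = v_{5}  →  sig = ⟨2 | 1⟩
  P = {1,2}:  v_{1} + v_{2} = v_{6}  →  sig = ⟨2 | 1⟩
  P = {1,5}:  v_{1} + v_{5} = v_{0}  →  sig = ⟨2 | 1⟩
  P = {1,6}:  v_{1} + v_{6} = v_{3}  →  sig = ⟨2 | 1⟩
  P = {3,4}:  v_{3} + v_{4} = v_{6}  →  sig = ⟨2 | 1⟩
  P = {4,6}:  v_{4} + v_{6} = v_{2}  →  sig = ⟨2 | 1⟩
  P = {5,6}:  v_{5} + v_{6} = v_{4}  →  sig = ⟨2 | 1⟩
  P = {2,3}:  v_{2} + v_{3} = 2·v_{6}  →  sig = ⟨2 | 2⟩
  P = {2,5}:  v_{2} + v_{5} = 2·v_{4}  →  sig = ⟨2 | 2⟩

Signatures (|P|; sorted positive RHS coefficients), sorted:
{ ⟨2 | 0⟩ ×3,  ⟨2 | 1⟩ ×9,  ⟨2 | 2⟩ ×2 }


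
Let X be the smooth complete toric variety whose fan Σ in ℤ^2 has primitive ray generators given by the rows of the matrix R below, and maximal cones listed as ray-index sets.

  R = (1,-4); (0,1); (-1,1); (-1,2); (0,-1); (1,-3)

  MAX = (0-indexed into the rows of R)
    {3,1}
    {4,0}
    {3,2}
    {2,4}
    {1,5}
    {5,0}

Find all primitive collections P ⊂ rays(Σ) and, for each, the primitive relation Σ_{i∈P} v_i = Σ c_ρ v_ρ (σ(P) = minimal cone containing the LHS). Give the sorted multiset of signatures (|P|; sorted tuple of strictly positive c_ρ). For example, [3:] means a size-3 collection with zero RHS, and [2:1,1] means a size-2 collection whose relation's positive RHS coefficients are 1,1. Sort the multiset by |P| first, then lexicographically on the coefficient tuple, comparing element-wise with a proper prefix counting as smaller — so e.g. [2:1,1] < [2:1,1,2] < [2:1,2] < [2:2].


Σ has 9 primitive collections:

  P = {1,4}:  v_{1} + v_{4} = 0  so sig = [2:]
  P = {0,1}:  v_{0} + v_{1} = v_{5}  so sig = [2:1]
  P = {1,2}:  v_{1} + v_{2} = v_{3}  so sig = [2:1]
  P = {3,4}:  v_{3} + v_{4} = v_{2}  so sig = [2:1]
  P = {3,5}:  v_{3} + v_{5} = v_{4}  so sig = [2:1]
  P = {4,5}:  v_{4} + v_{5} = v_{0}  so sig = [2:1]
  P = {0,3}:  v_{0} + v_{3} = 2·v_{4}  so sig = [2:2]
  P = {2,5}:  v_{2} + v_{5} = 2·v_{4}  so sig = [2:2]
  P = {0,2}:  v_{0} + v_{2} = 3·v_{4}  so sig = [2:3]

Hence PRS(X_Σ) =
    |P|=2: 9 collections, coeffs (), (1), (1), (1), (1), (1), (2), (2), (3)


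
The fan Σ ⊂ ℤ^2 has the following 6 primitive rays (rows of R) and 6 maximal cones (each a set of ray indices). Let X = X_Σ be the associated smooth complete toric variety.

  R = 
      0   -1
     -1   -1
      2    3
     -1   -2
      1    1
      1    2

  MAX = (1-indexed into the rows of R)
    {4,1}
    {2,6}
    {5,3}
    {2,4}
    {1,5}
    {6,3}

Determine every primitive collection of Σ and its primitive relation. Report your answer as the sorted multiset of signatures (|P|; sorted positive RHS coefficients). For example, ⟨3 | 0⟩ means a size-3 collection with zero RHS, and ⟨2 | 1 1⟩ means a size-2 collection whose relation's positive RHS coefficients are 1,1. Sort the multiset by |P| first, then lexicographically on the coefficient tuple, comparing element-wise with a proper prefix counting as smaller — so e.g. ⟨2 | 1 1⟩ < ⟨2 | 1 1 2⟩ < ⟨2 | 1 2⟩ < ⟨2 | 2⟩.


9 minimal non-faces of Δ(Σ) (on 6 rays):

  P={2,5}:  v_{2} + v_{5} = 0 ; sig = ⟨2 | 0⟩
  P={4,6}:  v_{4} + v_{6} = 0 ; sig = ⟨2 | 0⟩
  P={1,2}:  v_{1} + v_{2} = v_{4} ; sig = ⟨2 | 1⟩
  P={1,6}:  v_{1} + v_{6} = v_{5} ; sig = ⟨2 | 1⟩
  P={2,3}:  v_{2} + v_{3} = v_{6} ; sig = ⟨2 | 1⟩
  P={3,4}:  v_{3} + v_{4} = v_{5} ; sig = ⟨2 | 1⟩
  P={4,5}:  v_{4} + v_{5} = v_{1} ; sig = ⟨2 | 1⟩
  P={5,6}:  v_{5} + v_{6} = v_{3} ; sig = ⟨2 | 1⟩
  P={1,3}:  v_{1} + v_{3} = 2·v_{5} ; sig = ⟨2 | 2⟩

Signatures (|P|; sorted positive RHS coefficients), sorted:
    ⟨2 | 0⟩
    ⟨2 | 0⟩
    ⟨2 | 1⟩
    ⟨2 | 1⟩
    ⟨2 | 1⟩
    ⟨2 | 1⟩
    ⟨2 | 1⟩
    ⟨2 | 1⟩
    ⟨2 | 2⟩


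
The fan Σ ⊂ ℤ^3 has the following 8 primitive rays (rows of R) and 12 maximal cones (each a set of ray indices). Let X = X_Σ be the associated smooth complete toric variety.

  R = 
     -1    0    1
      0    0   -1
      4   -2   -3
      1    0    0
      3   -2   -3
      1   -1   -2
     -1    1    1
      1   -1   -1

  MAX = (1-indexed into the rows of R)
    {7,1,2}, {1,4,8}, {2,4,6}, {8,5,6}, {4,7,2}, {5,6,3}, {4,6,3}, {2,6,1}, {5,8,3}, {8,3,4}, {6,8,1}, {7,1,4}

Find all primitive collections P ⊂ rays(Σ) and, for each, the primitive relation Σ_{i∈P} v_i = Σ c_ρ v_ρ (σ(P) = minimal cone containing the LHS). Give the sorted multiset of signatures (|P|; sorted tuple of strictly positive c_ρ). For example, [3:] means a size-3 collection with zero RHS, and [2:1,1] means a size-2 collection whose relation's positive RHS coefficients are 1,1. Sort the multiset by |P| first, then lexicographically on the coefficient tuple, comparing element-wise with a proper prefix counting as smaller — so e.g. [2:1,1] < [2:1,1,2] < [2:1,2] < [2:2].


|primitive collections| = 14. Relations:

  P = {7,8}:  v_{7} + v_{8} = 0  ⇒ sig = [2:]
  P = {2,8}:  v_{2} + v_{8} = v_{6}  ⇒ sig = [2:1]
  P = {4,5}:  v_{4} + v_{5} = v_{3}  ⇒ sig = [2:1]
  P = {6,7}:  v_{6} + v_{7} = v_{2}  ⇒ sig = [2:1]
  P = {5,7}:  v_{5} + v_{7} = v_{4} + v_{6}  ⇒ sig = [2:1,1]
  P = {1,3}:  v_{1} + v_{3} = v_{4} + 2·v_{8}  ⇒ sig = [2:1,2]
  P = {2,5}:  v_{2} + v_{5} = v_{4} + 2·v_{6}  ⇒ sig = [2:1,2]
  P = {3,7}:  v_{3} + v_{7} = 2·v_{4} + v_{6}  ⇒ sig = [2:1,2]
  P = {1,5}:  v_{1} + v_{5} = 2·v_{8}  ⇒ sig = [2:2]
  P = {2,3}:  v_{2} + v_{3} = 2·v_{4} + 2·v_{6}  ⇒ sig = [2:2,2]
  P = {1,2,4}:  v_{1} + v_{2} + v_{4} = 0  ⇒ sig = [3:]
  P = {1,4,6}:  v_{1} + v_{4} + v_{6} = v_{8}  ⇒ sig = [3:1]
  P = {4,6,8}:  v_{4} + v_{6} + v_{8} = v_{5}  ⇒ sig = [3:1]
  P = {3,6,8}:  v_{3} + v_{6} + v_{8} = 2·v_{5}  ⇒ sig = [3:2]

Sorted signature multiset PRS(X):
    |P|=2: 10 collections, coeffs (), (1), (1), (1), (1,1), (1,2), (1,2), (1,2), (2), (2,2)
    |P|=3: 4 collections, coeffs (), (1), (1), (2)


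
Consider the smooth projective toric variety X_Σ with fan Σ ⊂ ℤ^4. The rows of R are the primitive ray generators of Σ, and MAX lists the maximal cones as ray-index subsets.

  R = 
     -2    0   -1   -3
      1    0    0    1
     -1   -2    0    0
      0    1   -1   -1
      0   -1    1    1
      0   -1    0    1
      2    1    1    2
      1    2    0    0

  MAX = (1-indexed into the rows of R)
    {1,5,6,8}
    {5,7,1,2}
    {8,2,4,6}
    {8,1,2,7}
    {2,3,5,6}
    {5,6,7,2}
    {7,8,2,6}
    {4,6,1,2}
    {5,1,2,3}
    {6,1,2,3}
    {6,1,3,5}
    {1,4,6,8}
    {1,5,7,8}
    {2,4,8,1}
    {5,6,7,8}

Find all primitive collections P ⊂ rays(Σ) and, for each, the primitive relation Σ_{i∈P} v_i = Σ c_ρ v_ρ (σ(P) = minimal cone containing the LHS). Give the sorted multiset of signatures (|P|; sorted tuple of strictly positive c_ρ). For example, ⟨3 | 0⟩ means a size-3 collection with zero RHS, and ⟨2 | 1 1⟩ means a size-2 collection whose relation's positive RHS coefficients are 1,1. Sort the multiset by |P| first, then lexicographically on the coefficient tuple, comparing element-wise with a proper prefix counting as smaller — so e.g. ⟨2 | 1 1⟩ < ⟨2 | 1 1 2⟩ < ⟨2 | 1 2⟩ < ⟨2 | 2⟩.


Σ has 9 primitive collections:

  P = {3,8}:  v_{3} + v_{8} = 0  ⇒ sig = ⟨2 | 0⟩
  P = {4,5}:  v_{4} + v_{5} = 0  ⇒ sig = ⟨2 | 0⟩
  P = {3,7}:  v_{3} + v_{7} = v_{2} + v_{5}  ⇒ sig = ⟨2 | 1 1⟩
  P = {4,7}:  v_{4} + v_{7} = v_{2} + v_{8}  ⇒ sig = ⟨2 | 1 1⟩
  P = {3,4}:  v_{3} + v_{4} = v_{1} + v_{2} + v_{6}  ⇒ sig = ⟨2 | 1 1 1⟩
  P = {1,6,7}:  v_{1} + v_{6} + v_{7} = 0  ⇒ sig = ⟨3 | 0⟩
  P = {2,5,8}:  v_{2} + v_{5} + v_{8} = v_{7}  ⇒ sig = ⟨3 | 1⟩
  P = {1,2,5,6}:  v_{1} + v_{2} + v_{5} + v_{6} = v_{3}  ⇒ sig = ⟨4 | 1⟩
  P = {1,2,6,8}:  v_{1} + v_{2} + v_{6} + v_{8} = v_{4}  ⇒ sig = ⟨4 | 1⟩

Sorted signature multiset PRS(X):
{ ⟨2 | 0⟩ ×2,  ⟨2 | 1 1⟩ ×2,  ⟨2 | 1 1 1⟩,  ⟨3 | 0⟩,  ⟨3 | 1⟩,  ⟨4 | 1⟩ ×2 }


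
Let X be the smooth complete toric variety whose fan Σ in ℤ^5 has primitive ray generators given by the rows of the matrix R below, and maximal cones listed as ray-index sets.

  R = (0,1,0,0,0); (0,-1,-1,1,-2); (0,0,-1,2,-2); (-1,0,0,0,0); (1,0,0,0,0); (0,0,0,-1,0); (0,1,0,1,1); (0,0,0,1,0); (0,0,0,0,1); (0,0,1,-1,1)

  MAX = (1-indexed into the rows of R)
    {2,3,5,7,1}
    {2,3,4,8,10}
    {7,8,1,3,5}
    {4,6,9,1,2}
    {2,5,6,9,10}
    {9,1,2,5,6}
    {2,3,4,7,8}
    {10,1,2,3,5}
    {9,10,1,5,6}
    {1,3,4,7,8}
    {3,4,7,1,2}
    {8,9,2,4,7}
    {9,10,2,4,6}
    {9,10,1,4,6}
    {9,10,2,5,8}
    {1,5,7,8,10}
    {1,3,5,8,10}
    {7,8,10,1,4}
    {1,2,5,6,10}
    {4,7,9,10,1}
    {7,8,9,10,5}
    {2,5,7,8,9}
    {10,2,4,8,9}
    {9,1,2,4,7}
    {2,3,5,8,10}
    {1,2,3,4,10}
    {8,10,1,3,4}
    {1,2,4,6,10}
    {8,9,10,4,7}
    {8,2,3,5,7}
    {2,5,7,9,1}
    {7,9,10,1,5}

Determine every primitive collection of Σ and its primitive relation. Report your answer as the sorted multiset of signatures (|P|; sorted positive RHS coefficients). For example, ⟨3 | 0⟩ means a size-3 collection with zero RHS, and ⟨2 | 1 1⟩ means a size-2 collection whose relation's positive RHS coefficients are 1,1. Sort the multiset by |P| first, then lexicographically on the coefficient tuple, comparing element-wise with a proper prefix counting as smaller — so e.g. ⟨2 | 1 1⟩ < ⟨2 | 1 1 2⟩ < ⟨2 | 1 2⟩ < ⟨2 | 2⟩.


The 10 primitive collections of Σ (r=10, n=5):

  {4,5}:  v_{4} + v_{5} = 0  ⟹  sig = ⟨2 | 0⟩
  {6,8}:  v_{6} + v_{8} = 0  ⟹  sig = ⟨2 | 0⟩
  {3,6}:  v_{3} + v_{6} = v_{1} + v_{2}  ⟹  sig = ⟨2 | 1 1⟩
  {3,9}:  v_{3} + v_{9} = v_{2} + v_{7}  ⟹  sig = ⟨2 | 1 1⟩
  {6,7}:  v_{6} + v_{7} = v_{1} + v_{9}  ⟹  sig = ⟨2 | 1 1⟩
  {1,2,8}:  v_{1} + v_{2} + v_{8} = v_{3}  ⟹  sig = ⟨3 | 1⟩
  {1,8,9}:  v_{1} + v_{8} + v_{9} = v_{7}  ⟹  sig = ⟨3 | 1⟩
  {2,7,10}:  v_{2} + v_{7} + v_{10} = v_{8}  ⟹  sig = ⟨3 | 1⟩
  {3,7,10}:  v_{3} + v_{7} + v_{10} = v_{1} + 2·v_{8}  ⟹  sig = ⟨3 | 1 2⟩
  {1,2,9,10}:  v_{1} + v_{2} + v_{9} + v_{10} = 0  ⟹  sig = ⟨4 | 0⟩

Hence PRS(X_Σ) =
{ ⟨2 | 0⟩ ×2,  ⟨2 | 1 1⟩ ×3,  ⟨3 | 1⟩ ×3,  ⟨3 | 1 2⟩,  ⟨4 | 0⟩ }


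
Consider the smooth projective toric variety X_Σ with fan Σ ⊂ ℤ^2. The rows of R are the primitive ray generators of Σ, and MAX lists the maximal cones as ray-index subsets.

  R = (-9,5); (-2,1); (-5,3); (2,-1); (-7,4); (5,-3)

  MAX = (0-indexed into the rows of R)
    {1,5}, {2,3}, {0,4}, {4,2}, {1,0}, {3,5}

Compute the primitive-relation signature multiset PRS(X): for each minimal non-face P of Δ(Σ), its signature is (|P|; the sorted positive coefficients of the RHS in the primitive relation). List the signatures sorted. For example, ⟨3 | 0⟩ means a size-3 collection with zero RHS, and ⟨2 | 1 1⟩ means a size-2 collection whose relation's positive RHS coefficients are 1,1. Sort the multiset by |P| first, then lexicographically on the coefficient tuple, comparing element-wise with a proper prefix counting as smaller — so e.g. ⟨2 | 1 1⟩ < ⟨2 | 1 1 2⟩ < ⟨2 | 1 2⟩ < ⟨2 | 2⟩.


9 minimal non-faces of Δ(Σ) (on 6 rays):

  • {1,3}:  v_{1} + v_{3} = 0  →  sig = ⟨2 | 0⟩
  • {2,5}:  v_{2} + v_{5} = 0  →  sig = ⟨2 | 0⟩
  • {0,3}:  v_{0} + v_{3} = v_{4}  →  sig = ⟨2 | 1⟩
  • {1,2}:  v_{1} + v_{2} = v_{4}  →  sig = ⟨2 | 1⟩
  • {1,4}:  v_{1} + v_{4} = v_{0}  →  sig = ⟨2 | 1⟩
  • {3,4}:  v_{3} + v_{4} = v_{2}  →  sig = ⟨2 | 1⟩
  • {4,5}:  v_{4} + v_{5} = v_{1}  →  sig = ⟨2 | 1⟩
  • {0,2}:  v_{0} + v_{2} = 2·v_{4}  →  sig = ⟨2 | 2⟩
  • {0,5}:  v_{0} + v_{5} = 2·v_{1}  →  sig = ⟨2 | 2⟩

so the primitive-relation signature multiset is
{ ⟨2 | 0⟩ ×2,  ⟨2 | 1⟩ ×5,  ⟨2 | 2⟩ ×2 }


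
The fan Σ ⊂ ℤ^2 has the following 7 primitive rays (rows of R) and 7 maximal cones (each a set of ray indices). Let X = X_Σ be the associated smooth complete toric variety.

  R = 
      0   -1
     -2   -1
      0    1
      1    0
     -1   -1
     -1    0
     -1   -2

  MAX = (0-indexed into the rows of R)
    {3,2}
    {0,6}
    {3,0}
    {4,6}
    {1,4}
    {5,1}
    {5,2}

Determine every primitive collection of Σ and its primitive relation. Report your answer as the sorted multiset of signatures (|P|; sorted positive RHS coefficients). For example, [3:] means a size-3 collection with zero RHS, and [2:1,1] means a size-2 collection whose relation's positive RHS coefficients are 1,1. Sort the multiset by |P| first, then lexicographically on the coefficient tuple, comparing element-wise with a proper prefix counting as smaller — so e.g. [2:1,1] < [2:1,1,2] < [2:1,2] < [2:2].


Minimal non-faces — 14 found among 7 rays, 7 max cones:

  P = {0,2}:  v_{0} + v_{2} = 0  so sig = [2:]
  P = {3,5}:  v_{3} + v_{5} = 0  so sig = [2:]
  P = {0,4}:  v_{0} + v_{4} = v_{6}  so sig = [2:1]
  P = {0,5}:  v_{0} + v_{5} = v_{4}  so sig = [2:1]
  P = {1,3}:  v_{1} + v_{3} = v_{4}  so sig = [2:1]
  P = {2,4}:  v_{2} + v_{4} = v_{5}  so sig = [2:1]
  P = {2,6}:  v_{2} + v_{6} = v_{4}  so sig = [2:1]
  P = {3,4}:  v_{3} + v_{4} = v_{0}  so sig = [2:1]
  P = {4,5}:  v_{4} + v_{5} = v_{1}  so sig = [2:1]
  P = {0,1}:  v_{0} + v_{1} = 2·v_{4}  so sig = [2:2]
  P = {1,2}:  v_{1} + v_{2} = 2·v_{5}  so sig = [2:2]
  P = {3,6}:  v_{3} + v_{6} = 2·v_{0}  so sig = [2:2]
  P = {5,6}:  v_{5} + v_{6} = 2·v_{4}  so sig = [2:2]
  P = {1,6}:  v_{1} + v_{6} = 3·v_{4}  so sig = [2:3]

Signatures (|P|; sorted positive RHS coefficients), sorted:
    [2:]
    [2:]
    [2:1]
    [2:1]
    [2:1]
    [2:1]
    [2:1]
    [2:1]
    [2:1]
    [2:2]
    [2:2]
    [2:2]
    [2:2]
    [2:3]


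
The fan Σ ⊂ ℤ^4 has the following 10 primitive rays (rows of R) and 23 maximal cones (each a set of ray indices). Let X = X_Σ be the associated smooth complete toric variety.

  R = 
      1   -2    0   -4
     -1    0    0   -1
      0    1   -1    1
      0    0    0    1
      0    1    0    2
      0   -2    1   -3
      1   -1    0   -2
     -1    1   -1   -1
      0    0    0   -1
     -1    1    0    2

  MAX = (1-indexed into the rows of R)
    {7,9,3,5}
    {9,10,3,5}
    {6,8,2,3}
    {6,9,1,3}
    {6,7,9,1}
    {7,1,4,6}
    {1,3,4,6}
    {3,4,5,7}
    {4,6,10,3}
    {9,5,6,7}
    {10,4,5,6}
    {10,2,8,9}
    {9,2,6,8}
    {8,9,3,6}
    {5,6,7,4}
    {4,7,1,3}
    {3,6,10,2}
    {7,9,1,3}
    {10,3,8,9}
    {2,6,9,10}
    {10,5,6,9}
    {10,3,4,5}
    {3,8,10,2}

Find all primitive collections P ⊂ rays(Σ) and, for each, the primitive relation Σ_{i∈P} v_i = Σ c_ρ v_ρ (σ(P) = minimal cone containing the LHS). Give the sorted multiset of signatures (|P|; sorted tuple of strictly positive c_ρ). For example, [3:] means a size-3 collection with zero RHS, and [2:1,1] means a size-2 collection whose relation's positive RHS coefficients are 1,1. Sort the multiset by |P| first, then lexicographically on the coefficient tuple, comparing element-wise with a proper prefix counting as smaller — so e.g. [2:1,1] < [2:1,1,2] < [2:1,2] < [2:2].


Minimal non-faces — 17 found among 10 rays, 23 max cones:

  • {4,9}:  v_{4} + v_{9} = 0  ⇒ sig = [2:]
  • {7,10}:  v_{7} + v_{10} = 0  ⇒ sig = [2:]
  • {1,5}:  v_{1} + v_{5} = v_{7}  ⇒ sig = [2:1]
  • {1,10}:  v_{1} + v_{10} = v_{3} + v_{6}  ⇒ sig = [2:1,1]
  • {2,5}:  v_{2} + v_{5} = v_{9} + v_{10}  ⇒ sig = [2:1,1]
  • {4,8}:  v_{4} + v_{8} = v_{2} + v_{3}  ⇒ sig = [2:1,1]
  • {2,4}:  v_{2} + v_{4} = v_{3} + v_{6} + v_{10}  ⇒ sig = [2:1,1,1]
  • {2,7}:  v_{2} + v_{7} = v_{3} + v_{6} + v_{9}  ⇒ sig = [2:1,1,1]
  • {5,8}:  v_{5} + v_{8} = v_{3} + 2·v_{9} + v_{10}  ⇒ sig = [2:1,1,2]
  • {1,2}:  v_{1} + v_{2} = 2·v_{3} + 2·v_{6} + v_{9}  ⇒ sig = [2:1,2,2]
  • {7,8}:  v_{7} + v_{8} = 2·v_{3} + v_{6} + 2·v_{9}  ⇒ sig = [2:1,2,2]
  • {1,8}:  v_{1} + v_{8} = 3·v_{3} + 2·v_{6} + 2·v_{9}  ⇒ sig = [2:2,2,3]
  • {3,5,6}:  v_{3} + v_{5} + v_{6} = 0  ⇒ sig = [3:]
  • {2,3,9}:  v_{2} + v_{3} + v_{9} = v_{8}  ⇒ sig = [3:1]
  • {3,6,7}:  v_{3} + v_{6} + v_{7} = v_{1}  ⇒ sig = [3:1]
  • {6,8,10}:  v_{6} + v_{8} + v_{10} = 2·v_{2}  ⇒ sig = [3:2]
  • {3,6,9,10}:  v_{3} + v_{6} + v_{9} + v_{10} = v_{2}  ⇒ sig = [4:1]

Sorted signature multiset PRS(X):
    |P|=2: 12 collections, coeffs (), (), (1), (1,1), (1,1), (1,1), (1,1,1), (1,1,1), (1,1,2), (1,2,2), (1,2,2), (2,2,3)
    |P|=3: 4 collections, coeffs (), (1), (1), (2)
    |P|=4: 1 collection, coeffs (1)


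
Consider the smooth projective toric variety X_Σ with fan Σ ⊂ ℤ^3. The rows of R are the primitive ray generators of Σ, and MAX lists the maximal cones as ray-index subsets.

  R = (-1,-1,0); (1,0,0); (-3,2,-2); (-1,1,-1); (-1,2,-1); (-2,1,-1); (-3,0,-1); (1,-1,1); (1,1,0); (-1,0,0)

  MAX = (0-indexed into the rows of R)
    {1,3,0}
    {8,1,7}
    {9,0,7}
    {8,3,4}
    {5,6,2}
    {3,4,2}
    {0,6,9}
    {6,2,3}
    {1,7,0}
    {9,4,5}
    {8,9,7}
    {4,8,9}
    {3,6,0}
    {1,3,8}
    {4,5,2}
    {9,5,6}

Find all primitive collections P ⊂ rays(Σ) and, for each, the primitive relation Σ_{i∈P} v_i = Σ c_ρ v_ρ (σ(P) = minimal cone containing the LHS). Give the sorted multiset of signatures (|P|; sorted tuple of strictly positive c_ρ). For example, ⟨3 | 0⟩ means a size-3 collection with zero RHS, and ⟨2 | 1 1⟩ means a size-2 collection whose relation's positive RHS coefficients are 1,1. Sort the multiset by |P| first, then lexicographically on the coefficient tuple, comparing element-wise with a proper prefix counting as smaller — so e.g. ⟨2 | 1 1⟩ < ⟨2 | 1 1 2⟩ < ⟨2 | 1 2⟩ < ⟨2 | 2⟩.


21 minimal non-faces of Δ(Σ) (on 10 rays):

  P={0,8}:  v_{0} + v_{8} = 0  ⇒ sig = ⟨2 | 0⟩
  P={1,9}:  v_{1} + v_{9} = 0  ⇒ sig = ⟨2 | 0⟩
  P={3,7}:  v_{3} + v_{7} = 0  ⇒ sig = ⟨2 | 0⟩
  P={0,4}:  v_{0} + v_{4} = v_{5}  ⇒ sig = ⟨2 | 1⟩
  P={0,5}:  v_{0} + v_{5} = v_{6}  ⇒ sig = ⟨2 | 1⟩
  P={1,5}:  v_{1} + v_{5} = v_{3}  ⇒ sig = ⟨2 | 1⟩
  P={2,7}:  v_{2} + v_{7} = v_{5}  ⇒ sig = ⟨2 | 1⟩
  P={3,5}:  v_{3} + v_{5} = v_{2}  ⇒ sig = ⟨2 | 1⟩
  P={3,9}:  v_{3} + v_{9} = v_{5}  ⇒ sig = ⟨2 | 1⟩
  P={5,7}:  v_{5} + v_{7} = v_{9}  ⇒ sig = ⟨2 | 1⟩
  P={5,8}:  v_{5} + v_{8} = v_{4}  ⇒ sig = ⟨2 | 1⟩
  P={6,8}:  v_{6} + v_{8} = v_{5}  ⇒ sig = ⟨2 | 1⟩
  P={0,2}:  v_{0} + v_{2} = v_{3} + v_{6}  ⇒ sig = ⟨2 | 1 1⟩
  P={1,4}:  v_{1} + v_{4} = v_{3} + v_{8}  ⇒ sig = ⟨2 | 1 1⟩
  P={1,6}:  v_{1} + v_{6} = v_{0} + v_{3}  ⇒ sig = ⟨2 | 1 1⟩
  P={2,8}:  v_{2} + v_{8} = v_{3} + v_{4}  ⇒ sig = ⟨2 | 1 1⟩
  P={4,7}:  v_{4} + v_{7} = v_{8} + v_{9}  ⇒ sig = ⟨2 | 1 1⟩
  P={6,7}:  v_{6} + v_{7} = v_{0} + v_{9}  ⇒ sig = ⟨2 | 1 1⟩
  P={1,2}:  v_{1} + v_{2} = 2·v_{3}  ⇒ sig = ⟨2 | 2⟩
  P={2,9}:  v_{2} + v_{9} = 2·v_{5}  ⇒ sig = ⟨2 | 2⟩
  P={4,6}:  v_{4} + v_{6} = 2·v_{5}  ⇒ sig = ⟨2 | 2⟩

Hence PRS(X_Σ) =
    |P|=2: 21 collections, coeffs (), (), (), (1), (1), (1), (1), (1), (1), (1), (1), (1), (1,1), (1,1), (1,1), (1,1), (1,1), (1,1), (2), (2), (2)


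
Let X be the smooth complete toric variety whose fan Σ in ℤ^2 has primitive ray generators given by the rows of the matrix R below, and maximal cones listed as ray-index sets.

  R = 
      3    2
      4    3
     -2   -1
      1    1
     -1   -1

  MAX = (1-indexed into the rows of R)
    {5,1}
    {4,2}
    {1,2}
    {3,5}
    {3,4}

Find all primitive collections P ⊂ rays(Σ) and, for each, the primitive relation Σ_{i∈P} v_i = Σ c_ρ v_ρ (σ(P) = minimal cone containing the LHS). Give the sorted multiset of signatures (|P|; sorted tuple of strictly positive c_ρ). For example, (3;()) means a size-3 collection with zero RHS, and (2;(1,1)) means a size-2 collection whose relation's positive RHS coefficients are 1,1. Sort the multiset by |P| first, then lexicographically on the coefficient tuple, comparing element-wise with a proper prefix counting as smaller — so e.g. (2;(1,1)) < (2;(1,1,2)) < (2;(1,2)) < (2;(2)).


|primitive collections| = 5. Relations:

  • {4,5}:  v_{4} + v_{5} = 0 — sig = (2;())
  • {1,3}:  v_{1} + v_{3} = v_{4} — sig = (2;(1))
  • {1,4}:  v_{1} + v_{4} = v_{2} — sig = (2;(1))
  • {2,5}:  v_{2} + v_{5} = v_{1} — sig = (2;(1))
  • {2,3}:  v_{2} + v_{3} = 2·v_{4} — sig = (2;(2))

Signatures (|P|; sorted positive RHS coefficients), sorted:
{ (2;()),  (2;(1)) ×3,  (2;(2)) }


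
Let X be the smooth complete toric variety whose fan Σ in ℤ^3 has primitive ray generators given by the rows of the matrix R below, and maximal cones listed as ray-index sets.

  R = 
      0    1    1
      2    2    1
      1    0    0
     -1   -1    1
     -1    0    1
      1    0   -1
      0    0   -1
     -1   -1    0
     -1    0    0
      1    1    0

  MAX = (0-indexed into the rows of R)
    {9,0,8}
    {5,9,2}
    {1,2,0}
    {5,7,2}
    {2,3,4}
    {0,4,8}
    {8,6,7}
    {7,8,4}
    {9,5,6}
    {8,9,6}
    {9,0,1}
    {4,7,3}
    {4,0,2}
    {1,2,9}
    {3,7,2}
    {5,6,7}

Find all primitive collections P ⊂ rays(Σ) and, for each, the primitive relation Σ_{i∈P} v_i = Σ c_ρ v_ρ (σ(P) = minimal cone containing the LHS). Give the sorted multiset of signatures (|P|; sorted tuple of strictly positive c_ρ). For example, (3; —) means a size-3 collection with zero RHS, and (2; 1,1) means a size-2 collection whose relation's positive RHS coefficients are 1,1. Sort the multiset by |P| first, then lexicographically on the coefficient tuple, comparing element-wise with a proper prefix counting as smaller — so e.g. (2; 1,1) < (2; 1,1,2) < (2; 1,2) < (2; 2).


Δ(Σ) — 10 vertices, 23 min non-faces:

  P = {2,8}:  v_{2} + v_{8} = 0  ⇒ sig = (2; —)
  P = {4,5}:  v_{4} + v_{5} = 0  ⇒ sig = (2; —)
  P = {7,9}:  v_{7} + v_{9} = 0  ⇒ sig = (2; —)
  P = {0,5}:  v_{0} + v_{5} = v_{9}  ⇒ sig = (2; 1)
  P = {0,7}:  v_{0} + v_{7} = v_{4}  ⇒ sig = (2; 1)
  P = {2,6}:  v_{2} + v_{6} = v_{5}  ⇒ sig = (2; 1)
  P = {3,6}:  v_{3} + v_{6} = v_{7}  ⇒ sig = (2; 1)
  P = {4,6}:  v_{4} + v_{6} = v_{8}  ⇒ sig = (2; 1)
  P = {4,9}:  v_{4} + v_{9} = v_{0}  ⇒ sig = (2; 1)
  P = {5,8}:  v_{5} + v_{8} = v_{6}  ⇒ sig = (2; 1)
  P = {0,6}:  v_{0} + v_{6} = v_{8} + v_{9}  ⇒ sig = (2; 1,1)
  P = {1,7}:  v_{1} + v_{7} = v_{0} + v_{2}  ⇒ sig = (2; 1,1)
  P = {1,8}:  v_{1} + v_{8} = v_{0} + v_{9}  ⇒ sig = (2; 1,1)
  P = {3,5}:  v_{3} + v_{5} = v_{2} + v_{7}  ⇒ sig = (2; 1,1)
  P = {3,8}:  v_{3} + v_{8} = v_{4} + v_{7}  ⇒ sig = (2; 1,1)
  P = {3,9}:  v_{3} + v_{9} = v_{2} + v_{4}  ⇒ sig = (2; 1,1)
  P = {1,3}:  v_{1} + v_{3} = v_{0} + 2·v_{2} + v_{4}  ⇒ sig = (2; 1,1,2)
  P = {0,3}:  v_{0} + v_{3} = v_{2} + 2·v_{4}  ⇒ sig = (2; 1,2)
  P = {1,4}:  v_{1} + v_{4} = 2·v_{0} + v_{2}  ⇒ sig = (2; 1,2)
  P = {1,5}:  v_{1} + v_{5} = v_{2} + 2·v_{9}  ⇒ sig = (2; 1,2)
  P = {1,6}:  v_{1} + v_{6} = 2·v_{9}  ⇒ sig = (2; 2)
  P = {0,2,9}:  v_{0} + v_{2} + v_{9} = v_{1}  ⇒ sig = (3; 1)
  P = {2,4,7}:  v_{2} + v_{4} + v_{7} = v_{3}  ⇒ sig = (3; 1)

Sorted signature multiset PRS(X):
    |P|=2: 21 collections, coeffs (), (), (), (1), (1), (1), (1), (1), (1), (1), (1,1), (1,1), (1,1), (1,1), (1,1), (1,1), (1,1,2), (1,2), (1,2), (1,2), (2)
    |P|=3: 2 collections, coeffs (1), (1)


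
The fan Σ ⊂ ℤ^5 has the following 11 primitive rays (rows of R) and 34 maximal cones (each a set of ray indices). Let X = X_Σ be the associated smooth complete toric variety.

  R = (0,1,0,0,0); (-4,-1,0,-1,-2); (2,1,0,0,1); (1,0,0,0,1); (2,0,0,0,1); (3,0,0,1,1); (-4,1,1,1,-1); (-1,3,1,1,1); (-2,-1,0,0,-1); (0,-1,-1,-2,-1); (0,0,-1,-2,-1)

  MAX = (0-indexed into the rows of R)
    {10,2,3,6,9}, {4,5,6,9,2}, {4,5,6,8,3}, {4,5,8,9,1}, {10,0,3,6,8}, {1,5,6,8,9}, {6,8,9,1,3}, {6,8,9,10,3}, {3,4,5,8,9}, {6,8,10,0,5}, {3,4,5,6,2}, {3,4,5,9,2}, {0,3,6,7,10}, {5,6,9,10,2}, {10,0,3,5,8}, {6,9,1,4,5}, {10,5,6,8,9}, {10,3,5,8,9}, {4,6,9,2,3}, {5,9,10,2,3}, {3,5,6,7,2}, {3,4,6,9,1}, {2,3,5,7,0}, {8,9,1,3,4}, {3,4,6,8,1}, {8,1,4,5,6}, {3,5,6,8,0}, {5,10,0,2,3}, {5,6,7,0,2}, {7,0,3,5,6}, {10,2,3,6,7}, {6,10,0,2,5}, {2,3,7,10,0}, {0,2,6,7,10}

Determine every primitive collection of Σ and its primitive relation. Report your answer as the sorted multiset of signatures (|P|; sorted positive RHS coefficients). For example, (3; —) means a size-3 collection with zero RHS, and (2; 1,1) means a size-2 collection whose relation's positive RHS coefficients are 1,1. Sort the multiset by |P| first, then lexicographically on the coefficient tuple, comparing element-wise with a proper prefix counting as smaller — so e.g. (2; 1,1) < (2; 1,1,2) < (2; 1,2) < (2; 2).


17 minimal non-faces of Δ(Σ) (on 11 rays):

  P={2,8}:  v_{2} + v_{8} = 0  so sig = (2; —)
  P={0,4}:  v_{0} + v_{4} = v_{2}  so sig = (2; 1)
  P={0,9}:  v_{0} + v_{9} = v_{10}  so sig = (2; 1)
  P={0,1}:  v_{0} + v_{1} = v_{6} + v_{9}  so sig = (2; 1,1)
  P={4,10}:  v_{4} + v_{10} = v_{2} + v_{9}  so sig = (2; 1,1)
  P={1,2}:  v_{1} + v_{2} = v_{4} + v_{6} + v_{9}  so sig = (2; 1,1,1)
  P={7,8}:  v_{7} + v_{8} = v_{0} + v_{3} + v_{6}  so sig = (2; 1,1,1)
  P={7,9}:  v_{7} + v_{9} = v_{2} + v_{3} + v_{6} + v_{10}  so sig = (2; 1,1,1,1)
  P={1,7}:  v_{1} + v_{7} = v_{2} + v_{3} + 2·v_{6} + v_{9}  so sig = (2; 1,1,1,2)
  P={4,7}:  v_{4} + v_{7} = 2·v_{2} + v_{3} + v_{6}  so sig = (2; 1,1,2)
  P={1,10}:  v_{1} + v_{10} = v_{6} + 2·v_{9}  so sig = (2; 1,2)
  P={1,3,5}:  v_{1} + v_{3} + v_{5} = v_{4} + v_{8}  so sig = (3; 1,1)
  P={5,7,10}:  v_{5} + v_{7} + v_{10} = 2·v_{0} + v_{2}  so sig = (3; 1,2)
  P={3,5,6,9}:  v_{3} + v_{5} + v_{6} + v_{9} = 0  so sig = (4; —)
  P={0,2,3,6}:  v_{0} + v_{2} + v_{3} + v_{6} = v_{7}  so sig = (4; 1)
  P={3,5,6,10}:  v_{3} + v_{5} + v_{6} + v_{10} = v_{0}  so sig = (4; 1)
  P={4,6,8,9}:  v_{4} + v_{6} + v_{8} + v_{9} = v_{1}  so sig = (4; 1)

Signatures (|P|; sorted positive RHS coefficients), sorted:
    |P|=2: 11 collections, coeffs (), (1), (1), (1,1), (1,1), (1,1,1), (1,1,1), (1,1,1,1), (1,1,1,2), (1,1,2), (1,2)
    |P|=3: 2 collections, coeffs (1,1), (1,2)
    |P|=4: 4 collections, coeffs (), (1), (1), (1)


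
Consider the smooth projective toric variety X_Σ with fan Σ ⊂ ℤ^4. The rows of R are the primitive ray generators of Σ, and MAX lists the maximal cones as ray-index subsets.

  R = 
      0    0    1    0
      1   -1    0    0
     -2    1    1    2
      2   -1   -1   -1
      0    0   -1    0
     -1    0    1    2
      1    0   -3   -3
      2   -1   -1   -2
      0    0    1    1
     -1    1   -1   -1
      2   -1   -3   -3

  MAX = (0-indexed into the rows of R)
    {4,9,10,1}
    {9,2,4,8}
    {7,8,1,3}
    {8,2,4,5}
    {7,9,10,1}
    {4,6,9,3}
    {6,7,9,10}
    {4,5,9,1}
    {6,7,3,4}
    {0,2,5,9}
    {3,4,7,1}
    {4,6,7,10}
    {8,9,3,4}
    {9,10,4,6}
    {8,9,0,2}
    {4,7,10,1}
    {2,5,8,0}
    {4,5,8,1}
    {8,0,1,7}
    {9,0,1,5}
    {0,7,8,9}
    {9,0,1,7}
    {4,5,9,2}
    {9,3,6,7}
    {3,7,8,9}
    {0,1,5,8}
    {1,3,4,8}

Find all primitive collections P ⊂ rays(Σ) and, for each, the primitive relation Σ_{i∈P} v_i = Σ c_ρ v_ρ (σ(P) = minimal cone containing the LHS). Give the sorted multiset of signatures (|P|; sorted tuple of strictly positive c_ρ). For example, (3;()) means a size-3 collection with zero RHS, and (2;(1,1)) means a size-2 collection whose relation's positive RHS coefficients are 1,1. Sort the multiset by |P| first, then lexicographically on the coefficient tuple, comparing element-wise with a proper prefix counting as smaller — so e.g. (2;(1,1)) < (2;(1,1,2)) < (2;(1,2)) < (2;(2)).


Δ(Σ) — 11 vertices, 22 min non-faces:

  P={0,4}:  v_{0} + v_{4} = 0 ; sig = (2;())
  P={2,7}:  v_{2} + v_{7} = 0 ; sig = (2;())
  P={1,2}:  v_{1} + v_{2} = v_{5} ; sig = (2;(1))
  P={1,6}:  v_{1} + v_{6} = v_{10} ; sig = (2;(1))
  P={5,7}:  v_{5} + v_{7} = v_{1} ; sig = (2;(1))
  P={0,3}:  v_{0} + v_{3} = v_{7} + v_{8} ; sig = (2;(1,1))
  P={0,6}:  v_{0} + v_{6} = v_{7} + v_{9} ; sig = (2;(1,1))
  P={2,3}:  v_{2} + v_{3} = v_{4} + v_{8} ; sig = (2;(1,1))
  P={2,6}:  v_{2} + v_{6} = v_{4} + v_{9} ; sig = (2;(1,1))
  P={6,8}:  v_{6} + v_{8} = v_{3} + v_{9} ; sig = (2;(1,1))
  P={8,10}:  v_{8} + v_{10} = v_{4} + v_{7} ; sig = (2;(1,1))
  P={0,10}:  v_{0} + v_{10} = v_{1} + v_{7} + v_{9} ; sig = (2;(1,1,1))
  P={2,10}:  v_{2} + v_{10} = v_{1} + v_{4} + v_{9} ; sig = (2;(1,1,1))
  P={3,5}:  v_{3} + v_{5} = v_{1} + v_{4} + v_{8} ; sig = (2;(1,1,1))
  P={5,6}:  v_{5} + v_{6} = v_{1} + v_{4} + v_{9} ; sig = (2;(1,1,1))
  P={5,10}:  v_{5} + v_{10} = 2·v_{1} + v_{4} + v_{9} ; sig = (2;(1,1,2))
  P={3,10}:  v_{3} + v_{10} = 2·v_{4} + 2·v_{7} ; sig = (2;(2,2))
  P={1,8,9}:  v_{1} + v_{8} + v_{9} = 0 ; sig = (3;())
  P={4,7,8}:  v_{4} + v_{7} + v_{8} = v_{3} ; sig = (3;(1))
  P={4,7,9}:  v_{4} + v_{7} + v_{9} = v_{6} ; sig = (3;(1))
  P={5,8,9}:  v_{5} + v_{8} + v_{9} = v_{2} ; sig = (3;(1))
  P={1,3,9}:  v_{1} + v_{3} + v_{9} = v_{4} + v_{7} ; sig = (3;(1,1))

Signatures (|P|; sorted positive RHS coefficients), sorted:
    |P|=2: 17 collections, coeffs (), (), (1), (1), (1), (1,1), (1,1), (1,1), (1,1), (1,1), (1,1), (1,1,1), (1,1,1), (1,1,1), (1,1,1), (1,1,2), (2,2)
    |P|=3: 5 collections, coeffs (), (1), (1), (1), (1,1)


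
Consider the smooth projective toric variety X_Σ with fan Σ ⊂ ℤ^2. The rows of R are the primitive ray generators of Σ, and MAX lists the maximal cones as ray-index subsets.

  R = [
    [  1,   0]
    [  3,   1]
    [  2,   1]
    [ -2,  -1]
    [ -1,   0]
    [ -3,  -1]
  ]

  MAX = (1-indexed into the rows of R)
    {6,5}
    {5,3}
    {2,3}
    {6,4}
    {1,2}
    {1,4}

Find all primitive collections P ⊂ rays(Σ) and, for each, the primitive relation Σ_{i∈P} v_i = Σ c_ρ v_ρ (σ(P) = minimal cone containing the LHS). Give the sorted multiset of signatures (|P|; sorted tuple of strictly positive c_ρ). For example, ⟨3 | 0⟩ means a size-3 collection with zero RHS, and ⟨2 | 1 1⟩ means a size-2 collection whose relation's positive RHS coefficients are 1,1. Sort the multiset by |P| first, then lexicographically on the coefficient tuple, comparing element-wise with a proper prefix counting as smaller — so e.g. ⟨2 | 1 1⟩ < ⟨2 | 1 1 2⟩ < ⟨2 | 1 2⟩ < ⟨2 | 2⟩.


Minimal non-faces — 9 found among 6 rays, 6 max cones:

  • {1,5}:  v_{1} + v_{5} = 0 ; sig = ⟨2 | 0⟩
  • {2,6}:  v_{2} + v_{6} = 0 ; sig = ⟨2 | 0⟩
  • {3,4}:  v_{3} + v_{4} = 0 ; sig = ⟨2 | 0⟩
  • {1,3}:  v_{1} + v_{3} = v_{2} ; sig = ⟨2 | 1⟩
  • {1,6}:  v_{1} + v_{6} = v_{4} ; sig = ⟨2 | 1⟩
  • {2,4}:  v_{2} + v_{4} = v_{1} ; sig = ⟨2 | 1⟩
  • {2,5}:  v_{2} + v_{5} = v_{3} ; sig = ⟨2 | 1⟩
  • {3,6}:  v_{3} + v_{6} = v_{5} ; sig = ⟨2 | 1⟩
  • {4,5}:  v_{4} + v_{5} = v_{6} ; sig = ⟨2 | 1⟩

Sorted signature multiset PRS(X):
    |P|=2: 9 collections, coeffs (), (), (), (1), (1), (1), (1), (1), (1)


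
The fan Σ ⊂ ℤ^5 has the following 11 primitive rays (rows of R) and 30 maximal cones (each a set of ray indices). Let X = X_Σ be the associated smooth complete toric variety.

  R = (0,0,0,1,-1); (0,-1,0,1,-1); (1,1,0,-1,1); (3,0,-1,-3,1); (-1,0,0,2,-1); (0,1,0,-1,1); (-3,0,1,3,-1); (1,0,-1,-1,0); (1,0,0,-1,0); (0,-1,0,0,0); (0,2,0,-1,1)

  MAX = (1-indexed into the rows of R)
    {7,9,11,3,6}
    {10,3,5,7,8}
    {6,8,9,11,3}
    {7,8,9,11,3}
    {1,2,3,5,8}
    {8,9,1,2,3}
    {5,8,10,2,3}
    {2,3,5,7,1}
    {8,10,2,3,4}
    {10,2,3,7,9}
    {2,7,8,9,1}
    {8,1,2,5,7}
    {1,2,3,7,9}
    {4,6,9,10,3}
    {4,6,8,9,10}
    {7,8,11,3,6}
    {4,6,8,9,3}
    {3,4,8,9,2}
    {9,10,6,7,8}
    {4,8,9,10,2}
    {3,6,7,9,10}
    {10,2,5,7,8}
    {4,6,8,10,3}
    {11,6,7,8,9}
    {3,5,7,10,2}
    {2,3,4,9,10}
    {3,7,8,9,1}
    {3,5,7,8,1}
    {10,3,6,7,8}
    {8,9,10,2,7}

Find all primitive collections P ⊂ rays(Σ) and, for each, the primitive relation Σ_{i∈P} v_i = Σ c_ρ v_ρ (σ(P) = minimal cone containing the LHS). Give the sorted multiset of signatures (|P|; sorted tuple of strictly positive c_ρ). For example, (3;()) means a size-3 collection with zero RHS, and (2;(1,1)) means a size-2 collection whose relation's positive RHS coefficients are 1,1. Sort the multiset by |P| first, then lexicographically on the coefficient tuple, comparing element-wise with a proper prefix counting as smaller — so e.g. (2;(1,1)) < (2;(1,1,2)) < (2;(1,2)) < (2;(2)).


The 16 primitive collections of Σ (r=11, n=5):

  • {2,6}:  v_{2} + v_{6} = 0  ⇒ sig = (2;())
  • {4,7}:  v_{4} + v_{7} = 0  ⇒ sig = (2;())
  • {1,10}:  v_{1} + v_{10} = v_{2}  ⇒ sig = (2;(1))
  • {5,9}:  v_{5} + v_{9} = v_{1}  ⇒ sig = (2;(1))
  • {10,11}:  v_{10} + v_{11} = v_{6}  ⇒ sig = (2;(1))
  • {4,5}:  v_{4} + v_{5} = v_{2} + v_{3} + v_{8}  ⇒ sig = (2;(1,1,1))
  • {5,6}:  v_{5} + v_{6} = v_{3} + v_{7} + v_{8}  ⇒ sig = (2;(1,1,1))
  • {1,4}:  v_{1} + v_{4} = v_{2} + v_{3} + v_{8} + v_{9}  ⇒ sig = (2;(1,1,1,1))
  • {1,6}:  v_{1} + v_{6} = v_{3} + v_{7} + v_{8} + v_{9}  ⇒ sig = (2;(1,1,1,1))
  • {2,11}:  v_{2} + v_{11} = v_{3} + v_{7} + v_{8} + v_{9}  ⇒ sig = (2;(1,1,1,1))
  • {4,11}:  v_{4} + v_{11} = v_{3} + v_{6} + v_{8} + v_{9}  ⇒ sig = (2;(1,1,1,1))
  • {5,11}:  v_{5} + v_{11} = 2·v_{3} + 2·v_{7} + 2·v_{8} + v_{9}  ⇒ sig = (2;(1,2,2,2))
  • {1,11}:  v_{1} + v_{11} = 2·v_{3} + 2·v_{7} + 2·v_{8} + 2·v_{9}  ⇒ sig = (2;(2,2,2,2))
  • {2,3,7,8}:  v_{2} + v_{3} + v_{7} + v_{8} = v_{5}  ⇒ sig = (4;(1))
  • {3,8,9,10}:  v_{3} + v_{8} + v_{9} + v_{10} = v_{4}  ⇒ sig = (4;(1))
  • {3,6,7,8,9}:  v_{3} + v_{6} + v_{7} + v_{8} + v_{9} = v_{11}  ⇒ sig = (5;(1))

Sorted signature multiset PRS(X):
    (2;())
    (2;())
    (2;(1))
    (2;(1))
    (2;(1))
    (2;(1,1,1))
    (2;(1,1,1))
    (2;(1,1,1,1))
    (2;(1,1,1,1))
    (2;(1,1,1,1))
    (2;(1,1,1,1))
    (2;(1,2,2,2))
    (2;(2,2,2,2))
    (4;(1))
    (4;(1))
    (5;(1))


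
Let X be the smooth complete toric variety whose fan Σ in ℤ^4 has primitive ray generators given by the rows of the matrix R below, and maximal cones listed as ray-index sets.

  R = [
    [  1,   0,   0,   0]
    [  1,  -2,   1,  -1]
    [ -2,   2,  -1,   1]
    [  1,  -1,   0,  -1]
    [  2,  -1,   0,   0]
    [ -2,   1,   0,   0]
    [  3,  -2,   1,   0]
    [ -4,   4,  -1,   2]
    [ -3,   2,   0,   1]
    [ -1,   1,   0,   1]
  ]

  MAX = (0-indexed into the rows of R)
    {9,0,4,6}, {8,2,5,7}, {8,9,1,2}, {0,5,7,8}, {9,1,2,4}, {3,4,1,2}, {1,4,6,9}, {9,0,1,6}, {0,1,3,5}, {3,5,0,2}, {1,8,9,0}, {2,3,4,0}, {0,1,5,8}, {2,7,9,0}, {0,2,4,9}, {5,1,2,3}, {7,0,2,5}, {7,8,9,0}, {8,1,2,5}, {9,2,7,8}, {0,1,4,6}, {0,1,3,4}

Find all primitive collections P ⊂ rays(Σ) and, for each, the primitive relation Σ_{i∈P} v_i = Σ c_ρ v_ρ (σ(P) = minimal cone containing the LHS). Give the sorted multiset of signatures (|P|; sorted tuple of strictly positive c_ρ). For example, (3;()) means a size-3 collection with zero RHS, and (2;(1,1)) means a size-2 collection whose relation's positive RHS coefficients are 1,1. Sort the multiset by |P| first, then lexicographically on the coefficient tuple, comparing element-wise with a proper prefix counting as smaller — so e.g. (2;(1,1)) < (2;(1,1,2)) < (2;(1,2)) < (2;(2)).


16 collections generate NE(X_Σ); each relation:

  • {3,9}:  v_{3} + v_{9} = 0 ; sig = (2;())
  • {4,5}:  v_{4} + v_{5} = 0 ; sig = (2;())
  • {1,7}:  v_{1} + v_{7} = v_{8} ; sig = (2;(1))
  • {3,8}:  v_{3} + v_{8} = v_{5} ; sig = (2;(1))
  • {4,8}:  v_{4} + v_{8} = v_{9} ; sig = (2;(1))
  • {5,9}:  v_{5} + v_{9} = v_{8} ; sig = (2;(1))
  • {2,6}:  v_{2} + v_{6} = v_{4} + v_{9} ; sig = (2;(1,1))
  • {3,6}:  v_{3} + v_{6} = v_{0} + v_{1} + v_{4} ; sig = (2;(1,1,1))
  • {3,7}:  v_{3} + v_{7} = v_{0} + v_{2} + v_{5} ; sig = (2;(1,1,1))
  • {4,7}:  v_{4} + v_{7} = v_{0} + v_{2} + v_{9} ; sig = (2;(1,1,1))
  • {5,6}:  v_{5} + v_{6} = v_{0} + v_{1} + v_{9} ; sig = (2;(1,1,1))
  • {6,8}:  v_{6} + v_{8} = v_{0} + v_{1} + 2·v_{9} ; sig = (2;(1,1,2))
  • {6,7}:  v_{6} + v_{7} = v_{0} + 2·v_{9} ; sig = (2;(1,2))
  • {0,1,2}:  v_{0} + v_{1} + v_{2} = 0 ; sig = (3;())
  • {0,2,8}:  v_{0} + v_{2} + v_{8} = v_{7} ; sig = (3;(1))
  • {0,1,4,9}:  v_{0} + v_{1} + v_{4} + v_{9} = v_{6} ; sig = (4;(1))

Hence PRS(X_Σ) =
    (2;())
    (2;())
    (2;(1))
    (2;(1))
    (2;(1))
    (2;(1))
    (2;(1,1))
    (2;(1,1,1))
    (2;(1,1,1))
    (2;(1,1,1))
    (2;(1,1,1))
    (2;(1,1,2))
    (2;(1,2))
    (3;())
    (3;(1))
    (4;(1))
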